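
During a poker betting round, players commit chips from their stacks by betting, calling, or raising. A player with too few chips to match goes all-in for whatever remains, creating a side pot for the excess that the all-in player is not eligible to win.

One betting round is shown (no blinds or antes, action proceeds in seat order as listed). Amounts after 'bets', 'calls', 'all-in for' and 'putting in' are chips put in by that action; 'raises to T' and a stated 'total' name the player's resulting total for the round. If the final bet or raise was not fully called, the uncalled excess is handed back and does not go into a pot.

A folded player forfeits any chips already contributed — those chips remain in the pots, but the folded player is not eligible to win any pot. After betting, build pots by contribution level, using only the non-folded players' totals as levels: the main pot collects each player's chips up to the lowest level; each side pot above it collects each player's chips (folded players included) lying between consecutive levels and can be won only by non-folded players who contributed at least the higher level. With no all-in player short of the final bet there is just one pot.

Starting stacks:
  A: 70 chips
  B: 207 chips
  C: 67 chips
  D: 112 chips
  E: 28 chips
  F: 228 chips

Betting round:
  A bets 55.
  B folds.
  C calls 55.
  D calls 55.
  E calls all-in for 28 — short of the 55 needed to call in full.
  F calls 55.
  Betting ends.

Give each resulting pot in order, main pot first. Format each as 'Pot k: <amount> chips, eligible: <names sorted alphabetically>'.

Contributions: A=55, C=55, D=55, E=28, F=55
Folded: B
Pot levels (distinct totals of non-folded players): 28, 55
Layer 1-28: 28 each from A, C, D, E, F = 28*5 = 140 chips; eligible A, C, D, E, F
Layer 29-55: 27 each from A, C, D, F = 27*4 = 108 chips; eligible A, C, D, F

Pot 1: 140 chips, eligible: A, C, D, E, F
Pot 2: 108 chips, eligible: A, C, D, F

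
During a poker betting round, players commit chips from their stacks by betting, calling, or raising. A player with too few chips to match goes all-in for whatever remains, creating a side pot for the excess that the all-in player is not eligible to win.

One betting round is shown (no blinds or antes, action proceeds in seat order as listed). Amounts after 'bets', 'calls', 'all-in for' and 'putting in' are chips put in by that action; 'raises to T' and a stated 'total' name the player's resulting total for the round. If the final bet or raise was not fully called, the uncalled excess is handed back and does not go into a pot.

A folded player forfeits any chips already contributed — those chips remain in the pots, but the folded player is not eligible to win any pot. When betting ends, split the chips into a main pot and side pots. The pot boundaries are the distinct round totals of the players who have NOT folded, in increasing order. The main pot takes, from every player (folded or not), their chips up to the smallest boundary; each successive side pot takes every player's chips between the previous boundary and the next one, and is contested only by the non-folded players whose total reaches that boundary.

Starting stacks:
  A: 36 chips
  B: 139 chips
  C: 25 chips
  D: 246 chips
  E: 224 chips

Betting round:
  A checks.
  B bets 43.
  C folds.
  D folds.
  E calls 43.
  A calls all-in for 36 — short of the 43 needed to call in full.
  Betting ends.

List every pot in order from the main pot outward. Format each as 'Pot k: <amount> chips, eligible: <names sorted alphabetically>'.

Pot 1: 108 chips, eligible: A, B, E
Pot 2: 14 chips, eligible: B, E

Derivation:
Contributions: A=36, B=43, E=43
Folded: C, D
Pot levels (distinct totals of non-folded players): 36, 43
Layer 1-36: 36 each from A, B, E = 36*3 = 108 chips; eligible A, B, E
Layer 37-43: 7 each from B, E = 7*2 = 14 chips; eligible B, E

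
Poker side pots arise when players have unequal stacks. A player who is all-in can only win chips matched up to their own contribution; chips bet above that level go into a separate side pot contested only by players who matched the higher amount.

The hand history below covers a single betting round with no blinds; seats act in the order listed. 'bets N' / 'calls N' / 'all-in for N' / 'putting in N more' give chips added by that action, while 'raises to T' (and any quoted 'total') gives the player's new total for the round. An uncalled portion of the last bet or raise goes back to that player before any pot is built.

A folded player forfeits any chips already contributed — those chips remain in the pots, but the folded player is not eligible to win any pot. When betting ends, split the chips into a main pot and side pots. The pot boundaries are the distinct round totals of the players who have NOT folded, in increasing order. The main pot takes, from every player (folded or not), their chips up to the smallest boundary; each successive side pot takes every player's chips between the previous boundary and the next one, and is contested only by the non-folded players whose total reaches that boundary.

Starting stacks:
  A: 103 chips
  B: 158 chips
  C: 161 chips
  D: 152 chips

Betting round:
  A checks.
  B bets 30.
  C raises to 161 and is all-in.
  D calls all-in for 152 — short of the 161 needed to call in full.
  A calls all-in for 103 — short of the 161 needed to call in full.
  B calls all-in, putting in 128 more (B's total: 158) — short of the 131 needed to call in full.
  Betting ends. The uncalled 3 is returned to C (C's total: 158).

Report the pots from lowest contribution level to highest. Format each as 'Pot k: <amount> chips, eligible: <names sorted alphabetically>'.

Contributions (after 3 returned to C): A=103, B=158, C=158, D=152
Pot levels (distinct totals of non-folded players): 103, 152, 158
Layer 1-103: 103 each from A, B, C, D = 103*4 = 412 chips; eligible A, B, C, D
Layer 104-152: 49 each from B, C, D = 49*3 = 147 chips; eligible B, C, D
Layer 153-158: 6 each from B, C = 6*2 = 12 chips; eligible B, C

Pot 1: 412 chips, eligible: A, B, C, D
Pot 2: 147 chips, eligible: B, C, D
Pot 3: 12 chips, eligible: B, C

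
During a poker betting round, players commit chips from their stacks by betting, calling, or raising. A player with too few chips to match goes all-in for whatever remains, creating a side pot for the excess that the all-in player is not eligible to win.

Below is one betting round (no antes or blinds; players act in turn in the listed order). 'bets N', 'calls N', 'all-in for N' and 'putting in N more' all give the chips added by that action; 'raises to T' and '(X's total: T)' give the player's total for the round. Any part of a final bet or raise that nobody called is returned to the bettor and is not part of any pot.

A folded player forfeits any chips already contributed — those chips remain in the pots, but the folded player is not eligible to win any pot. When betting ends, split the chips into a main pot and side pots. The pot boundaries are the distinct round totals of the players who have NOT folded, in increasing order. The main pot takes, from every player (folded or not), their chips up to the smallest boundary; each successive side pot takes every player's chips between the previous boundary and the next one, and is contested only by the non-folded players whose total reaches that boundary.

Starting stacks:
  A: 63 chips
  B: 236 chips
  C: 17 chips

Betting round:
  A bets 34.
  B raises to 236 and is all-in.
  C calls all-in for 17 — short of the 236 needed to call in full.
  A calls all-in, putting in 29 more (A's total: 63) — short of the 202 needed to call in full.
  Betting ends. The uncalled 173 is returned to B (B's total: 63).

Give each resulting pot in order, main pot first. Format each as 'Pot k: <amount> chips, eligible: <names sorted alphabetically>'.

Contributions (after 173 returned to B): A=63, B=63, C=17
Pot levels (distinct totals of non-folded players): 17, 63
Layer 1-17: 17 each from A, B, C = 17*3 = 51 chips; eligible A, B, C
Layer 18-63: 46 each from A, B = 46*2 = 92 chips; eligible A, B

Pot 1: 51 chips, eligible: A, B, C
Pot 2: 92 chips, eligible: A, B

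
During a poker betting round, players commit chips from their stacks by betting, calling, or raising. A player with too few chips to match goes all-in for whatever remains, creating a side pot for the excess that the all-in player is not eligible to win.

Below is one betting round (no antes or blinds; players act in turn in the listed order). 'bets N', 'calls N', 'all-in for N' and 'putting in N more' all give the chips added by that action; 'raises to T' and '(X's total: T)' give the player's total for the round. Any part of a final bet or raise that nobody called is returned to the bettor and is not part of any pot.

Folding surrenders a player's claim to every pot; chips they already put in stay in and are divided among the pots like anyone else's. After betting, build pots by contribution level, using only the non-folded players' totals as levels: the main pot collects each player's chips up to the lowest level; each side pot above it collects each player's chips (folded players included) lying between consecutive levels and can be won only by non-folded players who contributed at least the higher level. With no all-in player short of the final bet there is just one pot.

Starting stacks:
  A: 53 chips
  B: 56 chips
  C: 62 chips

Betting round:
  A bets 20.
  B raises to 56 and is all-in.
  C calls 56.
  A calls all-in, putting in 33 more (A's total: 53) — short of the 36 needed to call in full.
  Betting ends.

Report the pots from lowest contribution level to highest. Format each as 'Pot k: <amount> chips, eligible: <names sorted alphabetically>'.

Contributions: A=53, B=56, C=56
Pot levels (distinct totals of non-folded players): 53, 56
Layer 1-53: 53 each from A, B, C = 53*3 = 159 chips; eligible A, B, C
Layer 54-56: 3 each from B, C = 3*2 = 6 chips; eligible B, C

Pot 1: 159 chips, eligible: A, B, C
Pot 2: 6 chips, eligible: B, C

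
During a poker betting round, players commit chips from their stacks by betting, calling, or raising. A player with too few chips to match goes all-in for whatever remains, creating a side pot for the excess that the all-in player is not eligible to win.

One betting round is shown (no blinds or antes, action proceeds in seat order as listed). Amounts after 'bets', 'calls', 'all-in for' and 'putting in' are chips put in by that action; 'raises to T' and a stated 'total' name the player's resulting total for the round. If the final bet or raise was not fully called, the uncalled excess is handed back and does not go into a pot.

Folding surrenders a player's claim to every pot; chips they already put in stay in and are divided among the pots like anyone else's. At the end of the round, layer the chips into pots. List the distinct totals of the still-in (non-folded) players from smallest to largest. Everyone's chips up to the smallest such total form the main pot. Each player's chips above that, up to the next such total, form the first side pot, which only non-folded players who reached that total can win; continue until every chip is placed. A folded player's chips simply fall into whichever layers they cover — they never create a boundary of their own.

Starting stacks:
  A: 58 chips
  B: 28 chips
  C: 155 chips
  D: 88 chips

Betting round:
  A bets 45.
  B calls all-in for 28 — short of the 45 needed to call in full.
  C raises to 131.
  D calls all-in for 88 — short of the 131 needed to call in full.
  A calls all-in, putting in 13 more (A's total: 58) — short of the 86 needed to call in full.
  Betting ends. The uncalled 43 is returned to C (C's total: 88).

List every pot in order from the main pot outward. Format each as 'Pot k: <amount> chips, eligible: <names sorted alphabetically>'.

Pot 1: 112 chips, eligible: A, B, C, D
Pot 2: 90 chips, eligible: A, C, D
Pot 3: 60 chips, eligible: C, D

Derivation:
Contributions (after 43 returned to C): A=58, B=28, C=88, D=88
Pot levels (distinct totals of non-folded players): 28, 58, 88
Layer 1-28: 28 each from A, B, C, D = 28*4 = 112 chips; eligible A, B, C, D
Layer 29-58: 30 each from A, C, D = 30*3 = 90 chips; eligible A, C, D
Layer 59-88: 30 each from C, D = 30*2 = 60 chips; eligible C, D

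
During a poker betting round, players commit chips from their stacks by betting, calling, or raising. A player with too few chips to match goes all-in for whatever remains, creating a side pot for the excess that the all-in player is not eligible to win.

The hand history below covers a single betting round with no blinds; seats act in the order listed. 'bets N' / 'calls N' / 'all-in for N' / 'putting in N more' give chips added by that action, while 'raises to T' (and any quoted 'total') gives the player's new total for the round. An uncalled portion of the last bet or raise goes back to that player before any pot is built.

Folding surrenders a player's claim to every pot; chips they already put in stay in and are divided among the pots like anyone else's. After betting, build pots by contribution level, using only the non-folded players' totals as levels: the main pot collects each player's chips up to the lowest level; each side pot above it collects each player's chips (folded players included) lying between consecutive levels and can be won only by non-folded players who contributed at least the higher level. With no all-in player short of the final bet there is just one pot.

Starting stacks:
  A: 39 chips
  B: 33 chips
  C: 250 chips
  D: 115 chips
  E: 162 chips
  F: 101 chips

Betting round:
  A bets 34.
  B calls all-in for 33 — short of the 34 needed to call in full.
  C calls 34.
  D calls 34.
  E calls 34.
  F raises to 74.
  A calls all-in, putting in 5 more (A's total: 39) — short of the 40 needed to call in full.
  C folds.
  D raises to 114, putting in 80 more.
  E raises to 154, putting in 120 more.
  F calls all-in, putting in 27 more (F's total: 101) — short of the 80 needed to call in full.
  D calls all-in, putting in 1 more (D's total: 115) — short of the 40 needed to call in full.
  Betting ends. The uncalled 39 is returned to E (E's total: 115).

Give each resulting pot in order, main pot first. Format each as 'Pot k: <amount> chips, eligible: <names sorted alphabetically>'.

Pot 1: 198 chips, eligible: A, B, D, E, F
Pot 2: 25 chips, eligible: A, D, E, F
Pot 3: 186 chips, eligible: D, E, F
Pot 4: 28 chips, eligible: D, E

Derivation:
Contributions (after 39 returned to E): A=39, B=33, C=34, D=115, E=115, F=101
Folded: C
Pot levels (distinct totals of non-folded players): 33, 39, 101, 115
Layer 1-33: 33 each from A, B, C, D, E, F = 33*6 = 198 chips; eligible A, B, D, E, F
Layer 34-39: A 6 + C 1 + D 6 + E 6 + F 6 = 25 chips; eligible A, D, E, F
Layer 40-101: 62 each from D, E, F = 62*3 = 186 chips; eligible D, E, F
Layer 102-115: 14 each from D, E = 14*2 = 28 chips; eligible D, E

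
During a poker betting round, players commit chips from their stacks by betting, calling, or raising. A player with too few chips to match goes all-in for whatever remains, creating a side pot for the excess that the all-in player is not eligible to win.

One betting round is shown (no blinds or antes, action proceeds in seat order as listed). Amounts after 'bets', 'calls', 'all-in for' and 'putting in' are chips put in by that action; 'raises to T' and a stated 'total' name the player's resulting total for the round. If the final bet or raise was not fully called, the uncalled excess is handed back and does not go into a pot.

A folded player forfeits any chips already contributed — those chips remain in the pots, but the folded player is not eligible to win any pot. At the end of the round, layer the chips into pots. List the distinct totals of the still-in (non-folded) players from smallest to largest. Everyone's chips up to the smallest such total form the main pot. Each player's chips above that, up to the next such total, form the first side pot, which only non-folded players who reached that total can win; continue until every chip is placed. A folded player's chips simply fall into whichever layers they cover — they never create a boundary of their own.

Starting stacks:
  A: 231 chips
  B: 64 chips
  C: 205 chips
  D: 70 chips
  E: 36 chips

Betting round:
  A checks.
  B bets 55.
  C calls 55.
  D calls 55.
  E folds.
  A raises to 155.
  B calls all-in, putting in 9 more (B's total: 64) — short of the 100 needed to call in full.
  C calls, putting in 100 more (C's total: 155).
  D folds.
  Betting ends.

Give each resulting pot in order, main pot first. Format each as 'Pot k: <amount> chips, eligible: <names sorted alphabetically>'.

Contributions: A=155, B=64, C=155, D=55
Folded: D, E
Pot levels (distinct totals of non-folded players): 64, 155
Layer 1-64: A 64 + B 64 + C 64 + D 55 = 247 chips; eligible A, B, C
Layer 65-155: 91 each from A, C = 91*2 = 182 chips; eligible A, C

Pot 1: 247 chips, eligible: A, B, C
Pot 2: 182 chips, eligible: A, C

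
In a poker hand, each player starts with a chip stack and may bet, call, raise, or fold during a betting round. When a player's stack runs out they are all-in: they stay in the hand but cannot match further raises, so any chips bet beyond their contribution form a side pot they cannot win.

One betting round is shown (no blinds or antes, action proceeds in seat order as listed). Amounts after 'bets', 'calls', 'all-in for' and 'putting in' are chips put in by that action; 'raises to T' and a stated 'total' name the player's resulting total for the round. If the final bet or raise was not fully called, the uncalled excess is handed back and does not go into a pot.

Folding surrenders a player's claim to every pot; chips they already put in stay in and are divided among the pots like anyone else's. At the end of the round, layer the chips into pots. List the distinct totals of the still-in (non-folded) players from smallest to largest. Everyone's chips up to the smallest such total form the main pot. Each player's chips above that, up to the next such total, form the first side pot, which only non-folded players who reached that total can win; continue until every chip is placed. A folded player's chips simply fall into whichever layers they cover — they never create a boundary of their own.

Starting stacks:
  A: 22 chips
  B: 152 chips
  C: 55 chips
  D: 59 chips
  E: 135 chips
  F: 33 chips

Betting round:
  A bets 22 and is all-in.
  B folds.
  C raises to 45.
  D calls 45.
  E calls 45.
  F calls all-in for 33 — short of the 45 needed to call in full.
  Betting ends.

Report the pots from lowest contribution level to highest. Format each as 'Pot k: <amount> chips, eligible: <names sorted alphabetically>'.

Pot 1: 110 chips, eligible: A, C, D, E, F
Pot 2: 44 chips, eligible: C, D, E, F
Pot 3: 36 chips, eligible: C, D, E

Derivation:
Contributions: A=22, C=45, D=45, E=45, F=33
Folded: B
Pot levels (distinct totals of non-folded players): 22, 33, 45
Layer 1-22: 22 each from A, C, D, E, F = 22*5 = 110 chips; eligible A, C, D, E, F
Layer 23-33: 11 each from C, D, E, F = 11*4 = 44 chips; eligible C, D, E, F
Layer 34-45: 12 each from C, D, E = 12*3 = 36 chips; eligible C, D, E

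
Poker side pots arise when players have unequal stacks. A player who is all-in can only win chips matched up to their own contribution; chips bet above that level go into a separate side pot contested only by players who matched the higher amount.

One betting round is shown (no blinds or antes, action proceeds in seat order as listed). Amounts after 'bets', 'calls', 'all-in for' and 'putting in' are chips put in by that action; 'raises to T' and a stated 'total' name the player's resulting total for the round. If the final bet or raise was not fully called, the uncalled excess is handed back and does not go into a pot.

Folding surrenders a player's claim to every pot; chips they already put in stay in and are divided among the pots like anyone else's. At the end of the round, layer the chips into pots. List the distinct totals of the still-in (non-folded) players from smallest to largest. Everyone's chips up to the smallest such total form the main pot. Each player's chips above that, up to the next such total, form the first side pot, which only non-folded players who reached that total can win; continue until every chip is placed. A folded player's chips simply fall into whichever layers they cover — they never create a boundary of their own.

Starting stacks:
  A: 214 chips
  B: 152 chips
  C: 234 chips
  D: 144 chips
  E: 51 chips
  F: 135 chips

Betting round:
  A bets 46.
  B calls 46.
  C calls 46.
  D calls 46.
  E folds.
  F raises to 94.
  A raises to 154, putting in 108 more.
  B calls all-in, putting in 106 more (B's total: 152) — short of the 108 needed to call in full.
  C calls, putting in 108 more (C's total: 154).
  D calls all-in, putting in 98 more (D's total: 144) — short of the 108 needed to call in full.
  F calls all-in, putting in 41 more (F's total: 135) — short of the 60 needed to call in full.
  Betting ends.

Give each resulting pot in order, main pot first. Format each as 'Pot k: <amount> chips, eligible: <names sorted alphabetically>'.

Pot 1: 675 chips, eligible: A, B, C, D, F
Pot 2: 36 chips, eligible: A, B, C, D
Pot 3: 24 chips, eligible: A, B, C
Pot 4: 4 chips, eligible: A, C

Derivation:
Contributions: A=154, B=152, C=154, D=144, F=135
Folded: E
Pot levels (distinct totals of non-folded players): 135, 144, 152, 154
Layer 1-135: 135 each from A, B, C, D, F = 135*5 = 675 chips; eligible A, B, C, D, F
Layer 136-144: 9 each from A, B, C, D = 9*4 = 36 chips; eligible A, B, C, D
Layer 145-152: 8 each from A, B, C = 8*3 = 24 chips; eligible A, B, C
Layer 153-154: 2 each from A, C = 2*2 = 4 chips; eligible A, C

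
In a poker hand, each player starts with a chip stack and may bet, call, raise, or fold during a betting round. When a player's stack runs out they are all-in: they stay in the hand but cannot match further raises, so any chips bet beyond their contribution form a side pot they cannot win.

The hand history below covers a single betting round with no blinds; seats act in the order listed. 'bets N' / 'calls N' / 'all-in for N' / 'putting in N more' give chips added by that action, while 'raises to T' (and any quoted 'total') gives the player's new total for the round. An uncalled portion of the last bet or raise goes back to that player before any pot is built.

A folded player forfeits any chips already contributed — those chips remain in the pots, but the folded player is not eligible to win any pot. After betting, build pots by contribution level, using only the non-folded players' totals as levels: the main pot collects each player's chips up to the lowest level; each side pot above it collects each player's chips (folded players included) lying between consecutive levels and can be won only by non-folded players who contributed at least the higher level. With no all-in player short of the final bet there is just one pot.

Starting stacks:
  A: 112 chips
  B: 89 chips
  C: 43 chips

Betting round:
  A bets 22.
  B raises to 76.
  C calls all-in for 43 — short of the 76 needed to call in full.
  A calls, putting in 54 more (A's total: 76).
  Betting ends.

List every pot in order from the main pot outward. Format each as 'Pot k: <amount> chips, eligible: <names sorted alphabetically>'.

Contributions: A=76, B=76, C=43
Pot levels (distinct totals of non-folded players): 43, 76
Layer 1-43: 43 each from A, B, C = 43*3 = 129 chips; eligible A, B, C
Layer 44-76: 33 each from A, B = 33*2 = 66 chips; eligible A, B

Pot 1: 129 chips, eligible: A, B, C
Pot 2: 66 chips, eligible: A, B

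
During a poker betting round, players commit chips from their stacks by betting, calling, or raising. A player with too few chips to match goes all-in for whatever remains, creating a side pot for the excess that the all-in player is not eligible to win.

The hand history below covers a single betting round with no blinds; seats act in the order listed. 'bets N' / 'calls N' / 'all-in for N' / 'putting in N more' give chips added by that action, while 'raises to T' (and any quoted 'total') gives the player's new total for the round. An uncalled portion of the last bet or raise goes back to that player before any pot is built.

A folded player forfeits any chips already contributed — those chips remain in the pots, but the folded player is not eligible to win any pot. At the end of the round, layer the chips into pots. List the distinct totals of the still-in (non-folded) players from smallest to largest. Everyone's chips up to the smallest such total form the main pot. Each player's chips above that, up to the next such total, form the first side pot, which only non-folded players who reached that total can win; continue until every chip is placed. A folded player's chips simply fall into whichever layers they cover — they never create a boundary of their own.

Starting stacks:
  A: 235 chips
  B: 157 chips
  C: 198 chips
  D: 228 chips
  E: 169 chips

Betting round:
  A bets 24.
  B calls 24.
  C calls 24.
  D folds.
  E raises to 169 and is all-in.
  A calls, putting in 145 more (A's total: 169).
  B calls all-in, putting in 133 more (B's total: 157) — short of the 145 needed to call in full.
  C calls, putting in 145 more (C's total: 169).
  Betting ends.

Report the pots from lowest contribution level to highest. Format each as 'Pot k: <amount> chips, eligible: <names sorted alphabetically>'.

Contributions: A=169, B=157, C=169, E=169
Folded: D
Pot levels (distinct totals of non-folded players): 157, 169
Layer 1-157: 157 each from A, B, C, E = 157*4 = 628 chips; eligible A, B, C, E
Layer 158-169: 12 each from A, C, E = 12*3 = 36 chips; eligible A, C, E

Pot 1: 628 chips, eligible: A, B, C, E
Pot 2: 36 chips, eligible: A, C, E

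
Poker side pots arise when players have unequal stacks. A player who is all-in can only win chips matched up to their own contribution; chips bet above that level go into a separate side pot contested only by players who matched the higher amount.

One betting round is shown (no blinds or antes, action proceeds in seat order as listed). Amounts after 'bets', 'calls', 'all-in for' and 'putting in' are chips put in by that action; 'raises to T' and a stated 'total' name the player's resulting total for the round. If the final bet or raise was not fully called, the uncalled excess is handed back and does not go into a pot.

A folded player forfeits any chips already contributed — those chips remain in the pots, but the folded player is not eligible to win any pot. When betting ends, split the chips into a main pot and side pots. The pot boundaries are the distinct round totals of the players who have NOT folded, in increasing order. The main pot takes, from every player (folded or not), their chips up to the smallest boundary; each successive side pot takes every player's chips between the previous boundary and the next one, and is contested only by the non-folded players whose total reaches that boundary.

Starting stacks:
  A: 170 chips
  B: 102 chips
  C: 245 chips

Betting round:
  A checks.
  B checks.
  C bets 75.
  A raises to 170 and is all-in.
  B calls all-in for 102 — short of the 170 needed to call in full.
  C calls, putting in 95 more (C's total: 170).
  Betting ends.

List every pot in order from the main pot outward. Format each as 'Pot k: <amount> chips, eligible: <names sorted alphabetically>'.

Contributions: A=170, B=102, C=170
Pot levels (distinct totals of non-folded players): 102, 170
Layer 1-102: 102 each from A, B, C = 102*3 = 306 chips; eligible A, B, C
Layer 103-170: 68 each from A, C = 68*2 = 136 chips; eligible A, C

Pot 1: 306 chips, eligible: A, B, C
Pot 2: 136 chips, eligible: A, C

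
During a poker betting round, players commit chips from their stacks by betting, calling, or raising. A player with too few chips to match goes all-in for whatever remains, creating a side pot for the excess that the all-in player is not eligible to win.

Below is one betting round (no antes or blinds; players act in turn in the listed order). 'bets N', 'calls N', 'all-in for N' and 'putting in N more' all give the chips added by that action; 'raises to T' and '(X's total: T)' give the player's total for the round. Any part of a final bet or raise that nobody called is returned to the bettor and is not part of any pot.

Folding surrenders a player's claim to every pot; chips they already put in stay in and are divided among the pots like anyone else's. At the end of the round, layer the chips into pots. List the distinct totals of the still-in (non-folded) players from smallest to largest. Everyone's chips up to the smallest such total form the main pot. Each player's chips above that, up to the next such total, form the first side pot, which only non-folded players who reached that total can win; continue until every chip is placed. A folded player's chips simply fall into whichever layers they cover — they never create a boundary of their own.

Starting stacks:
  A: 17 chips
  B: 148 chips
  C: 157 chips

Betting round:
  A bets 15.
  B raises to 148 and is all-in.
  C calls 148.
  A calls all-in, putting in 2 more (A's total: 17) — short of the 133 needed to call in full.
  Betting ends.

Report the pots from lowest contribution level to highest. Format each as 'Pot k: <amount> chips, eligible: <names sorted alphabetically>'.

Pot 1: 51 chips, eligible: A, B, C
Pot 2: 262 chips, eligible: B, C

Derivation:
Contributions: A=17, B=148, C=148
Pot levels (distinct totals of non-folded players): 17, 148
Layer 1-17: 17 each from A, B, C = 17*3 = 51 chips; eligible A, B, C
Layer 18-148: 131 each from B, C = 131*2 = 262 chips; eligible B, C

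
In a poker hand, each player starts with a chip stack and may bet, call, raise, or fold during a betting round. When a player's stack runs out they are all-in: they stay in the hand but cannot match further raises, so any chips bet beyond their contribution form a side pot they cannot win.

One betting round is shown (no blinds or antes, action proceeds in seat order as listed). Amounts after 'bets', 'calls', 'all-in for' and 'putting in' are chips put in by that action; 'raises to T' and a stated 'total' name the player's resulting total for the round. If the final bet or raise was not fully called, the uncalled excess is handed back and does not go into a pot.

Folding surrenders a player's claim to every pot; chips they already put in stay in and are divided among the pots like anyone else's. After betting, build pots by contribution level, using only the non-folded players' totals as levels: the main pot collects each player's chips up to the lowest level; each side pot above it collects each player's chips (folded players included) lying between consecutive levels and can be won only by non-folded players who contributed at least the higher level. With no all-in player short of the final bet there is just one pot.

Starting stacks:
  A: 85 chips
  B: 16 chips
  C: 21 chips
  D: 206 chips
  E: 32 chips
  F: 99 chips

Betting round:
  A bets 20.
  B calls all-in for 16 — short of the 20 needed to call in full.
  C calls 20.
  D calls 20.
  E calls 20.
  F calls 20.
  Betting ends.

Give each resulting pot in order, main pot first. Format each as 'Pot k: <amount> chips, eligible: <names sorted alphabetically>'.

Pot 1: 96 chips, eligible: A, B, C, D, E, F
Pot 2: 20 chips, eligible: A, C, D, E, F

Derivation:
Contributions: A=20, B=16, C=20, D=20, E=20, F=20
Pot levels (distinct totals of non-folded players): 16, 20
Layer 1-16: 16 each from A, B, C, D, E, F = 16*6 = 96 chips; eligible A, B, C, D, E, F
Layer 17-20: 4 each from A, C, D, E, F = 4*5 = 20 chips; eligible A, C, D, E, F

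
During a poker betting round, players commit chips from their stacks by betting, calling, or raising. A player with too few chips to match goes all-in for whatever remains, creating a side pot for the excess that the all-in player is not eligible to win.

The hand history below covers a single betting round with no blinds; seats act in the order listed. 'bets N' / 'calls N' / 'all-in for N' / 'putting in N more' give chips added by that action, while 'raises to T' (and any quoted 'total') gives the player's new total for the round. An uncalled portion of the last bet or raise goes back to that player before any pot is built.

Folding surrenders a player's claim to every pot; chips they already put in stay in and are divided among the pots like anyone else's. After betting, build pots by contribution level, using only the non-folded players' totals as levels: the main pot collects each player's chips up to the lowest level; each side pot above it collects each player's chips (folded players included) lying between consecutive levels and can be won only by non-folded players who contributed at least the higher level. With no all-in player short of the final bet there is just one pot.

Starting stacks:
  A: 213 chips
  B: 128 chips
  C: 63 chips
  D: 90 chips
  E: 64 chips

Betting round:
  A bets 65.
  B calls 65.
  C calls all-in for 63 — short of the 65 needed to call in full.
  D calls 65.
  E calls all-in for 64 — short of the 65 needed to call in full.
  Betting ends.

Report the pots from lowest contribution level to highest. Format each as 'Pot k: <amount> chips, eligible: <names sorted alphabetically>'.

Pot 1: 315 chips, eligible: A, B, C, D, E
Pot 2: 4 chips, eligible: A, B, D, E
Pot 3: 3 chips, eligible: A, B, D

Derivation:
Contributions: A=65, B=65, C=63, D=65, E=64
Pot levels (distinct totals of non-folded players): 63, 64, 65
Layer 1-63: 63 each from A, B, C, D, E = 63*5 = 315 chips; eligible A, B, C, D, E
Layer 64-64: 1 each from A, B, D, E = 1*4 = 4 chips; eligible A, B, D, E
Layer 65-65: 1 each from A, B, D = 1*3 = 3 chips; eligible A, B, D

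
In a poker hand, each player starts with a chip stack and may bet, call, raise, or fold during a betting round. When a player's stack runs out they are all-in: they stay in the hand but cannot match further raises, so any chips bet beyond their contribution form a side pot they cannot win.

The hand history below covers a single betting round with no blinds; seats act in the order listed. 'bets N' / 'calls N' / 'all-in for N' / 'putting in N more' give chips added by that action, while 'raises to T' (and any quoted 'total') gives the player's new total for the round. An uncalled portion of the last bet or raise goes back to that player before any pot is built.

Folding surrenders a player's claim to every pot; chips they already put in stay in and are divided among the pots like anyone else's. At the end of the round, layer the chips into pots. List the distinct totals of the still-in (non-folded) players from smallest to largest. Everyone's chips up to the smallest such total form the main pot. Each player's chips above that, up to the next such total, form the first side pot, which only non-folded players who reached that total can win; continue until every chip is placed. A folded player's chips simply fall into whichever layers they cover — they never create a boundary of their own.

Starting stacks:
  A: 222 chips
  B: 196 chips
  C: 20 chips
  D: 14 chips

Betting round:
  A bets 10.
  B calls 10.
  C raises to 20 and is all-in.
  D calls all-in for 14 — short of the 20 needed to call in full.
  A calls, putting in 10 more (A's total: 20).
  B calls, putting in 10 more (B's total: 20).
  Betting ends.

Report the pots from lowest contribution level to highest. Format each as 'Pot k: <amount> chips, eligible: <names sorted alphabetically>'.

Pot 1: 56 chips, eligible: A, B, C, D
Pot 2: 18 chips, eligible: A, B, C

Derivation:
Contributions: A=20, B=20, C=20, D=14
Pot levels (distinct totals of non-folded players): 14, 20
Layer 1-14: 14 each from A, B, C, D = 14*4 = 56 chips; eligible A, B, C, D
Layer 15-20: 6 each from A, B, C = 6*3 = 18 chips; eligible A, B, C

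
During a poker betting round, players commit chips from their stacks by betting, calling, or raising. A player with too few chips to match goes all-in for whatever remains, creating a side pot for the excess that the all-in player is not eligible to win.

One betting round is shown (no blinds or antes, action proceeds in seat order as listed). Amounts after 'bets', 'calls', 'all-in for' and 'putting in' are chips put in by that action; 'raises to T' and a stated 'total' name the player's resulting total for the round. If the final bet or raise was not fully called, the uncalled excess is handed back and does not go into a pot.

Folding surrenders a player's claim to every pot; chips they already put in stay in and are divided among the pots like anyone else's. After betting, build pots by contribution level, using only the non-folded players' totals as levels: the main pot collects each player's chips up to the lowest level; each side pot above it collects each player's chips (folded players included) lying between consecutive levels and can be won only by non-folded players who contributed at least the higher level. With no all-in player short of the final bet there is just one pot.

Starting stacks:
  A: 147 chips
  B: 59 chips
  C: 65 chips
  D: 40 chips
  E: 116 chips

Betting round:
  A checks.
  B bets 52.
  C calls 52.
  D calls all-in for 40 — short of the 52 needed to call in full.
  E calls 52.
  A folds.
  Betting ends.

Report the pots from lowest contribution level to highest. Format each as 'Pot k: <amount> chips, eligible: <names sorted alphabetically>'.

Contributions: B=52, C=52, D=40, E=52
Folded: A
Pot levels (distinct totals of non-folded players): 40, 52
Layer 1-40: 40 each from B, C, D, E = 40*4 = 160 chips; eligible B, C, D, E
Layer 41-52: 12 each from B, C, E = 12*3 = 36 chips; eligible B, C, E

Pot 1: 160 chips, eligible: B, C, D, E
Pot 2: 36 chips, eligible: B, C, E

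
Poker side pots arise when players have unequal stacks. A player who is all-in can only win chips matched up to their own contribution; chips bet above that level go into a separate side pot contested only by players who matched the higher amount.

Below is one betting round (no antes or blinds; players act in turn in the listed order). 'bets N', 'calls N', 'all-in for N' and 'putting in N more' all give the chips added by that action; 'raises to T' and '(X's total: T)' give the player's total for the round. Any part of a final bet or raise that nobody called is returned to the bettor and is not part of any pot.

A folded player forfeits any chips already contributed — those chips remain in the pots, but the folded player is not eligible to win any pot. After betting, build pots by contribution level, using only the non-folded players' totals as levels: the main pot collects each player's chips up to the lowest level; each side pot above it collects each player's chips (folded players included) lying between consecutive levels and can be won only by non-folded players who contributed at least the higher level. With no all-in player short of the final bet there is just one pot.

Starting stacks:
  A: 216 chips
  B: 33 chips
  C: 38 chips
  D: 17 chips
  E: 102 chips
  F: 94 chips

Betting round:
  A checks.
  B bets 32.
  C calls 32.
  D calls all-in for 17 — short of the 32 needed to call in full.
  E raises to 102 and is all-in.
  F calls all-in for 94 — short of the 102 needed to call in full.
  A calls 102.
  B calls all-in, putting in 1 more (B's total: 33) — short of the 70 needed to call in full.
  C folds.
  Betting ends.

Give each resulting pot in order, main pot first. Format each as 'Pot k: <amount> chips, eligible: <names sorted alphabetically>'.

Pot 1: 102 chips, eligible: A, B, D, E, F
Pot 2: 79 chips, eligible: A, B, E, F
Pot 3: 183 chips, eligible: A, E, F
Pot 4: 16 chips, eligible: A, E

Derivation:
Contributions: A=102, B=33, C=32, D=17, E=102, F=94
Folded: C
Pot levels (distinct totals of non-folded players): 17, 33, 94, 102
Layer 1-17: 17 each from A, B, C, D, E, F = 17*6 = 102 chips; eligible A, B, D, E, F
Layer 18-33: A 16 + B 16 + C 15 + E 16 + F 16 = 79 chips; eligible A, B, E, F
Layer 34-94: 61 each from A, E, F = 61*3 = 183 chips; eligible A, E, F
Layer 95-102: 8 each from A, E = 8*2 = 16 chips; eligible A, E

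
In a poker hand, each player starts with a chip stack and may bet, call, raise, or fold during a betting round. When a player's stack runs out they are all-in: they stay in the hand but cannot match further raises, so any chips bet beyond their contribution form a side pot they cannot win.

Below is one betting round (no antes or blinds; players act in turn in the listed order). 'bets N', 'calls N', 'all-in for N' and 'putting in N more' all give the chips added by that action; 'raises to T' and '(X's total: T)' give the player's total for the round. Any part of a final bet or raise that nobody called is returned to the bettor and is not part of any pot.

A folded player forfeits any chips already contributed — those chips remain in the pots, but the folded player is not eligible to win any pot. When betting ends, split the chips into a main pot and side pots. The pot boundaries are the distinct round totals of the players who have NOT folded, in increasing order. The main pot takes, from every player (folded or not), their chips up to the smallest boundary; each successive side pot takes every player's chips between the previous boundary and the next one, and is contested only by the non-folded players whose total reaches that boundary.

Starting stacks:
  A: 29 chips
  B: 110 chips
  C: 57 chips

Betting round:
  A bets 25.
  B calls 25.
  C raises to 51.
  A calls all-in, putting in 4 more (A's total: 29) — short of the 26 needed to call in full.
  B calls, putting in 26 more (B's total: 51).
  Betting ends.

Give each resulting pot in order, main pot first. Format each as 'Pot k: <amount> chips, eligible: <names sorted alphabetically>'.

Contributions: A=29, B=51, C=51
Pot levels (distinct totals of non-folded players): 29, 51
Layer 1-29: 29 each from A, B, C = 29*3 = 87 chips; eligible A, B, C
Layer 30-51: 22 each from B, C = 22*2 = 44 chips; eligible B, C

Pot 1: 87 chips, eligible: A, B, C
Pot 2: 44 chips, eligible: B, C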